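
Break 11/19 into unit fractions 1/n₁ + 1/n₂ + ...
1/2 + 1/13 + 1/494

Greedy algorithm:
11/19: ceiling(19/11) = 2, use 1/2
3/38: ceiling(38/3) = 13, use 1/13
1/494: ceiling(494/1) = 494, use 1/494
Result: 11/19 = 1/2 + 1/13 + 1/494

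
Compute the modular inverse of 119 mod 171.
23

gcd(119, 171) = 1, so the inverse exists.
Extended Euclidean algorithm on (171, 119):
171 = 1 × 119 + 52  ⟹  52 = (1)·171 + (-1)·119
119 = 2 × 52 + 15  ⟹  15 = (-2)·171 + (3)·119
52 = 3 × 15 + 7  ⟹  7 = (7)·171 + (-10)·119
15 = 2 × 7 + 1  ⟹  1 = (-16)·171 + (23)·119
So (23)·119 ≡ 1 (mod 171), i.e. 119^(-1) ≡ 23 (mod 171).
Check: 119 × 23 = 2737 ≡ 1 (mod 171)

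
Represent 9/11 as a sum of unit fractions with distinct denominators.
1/2 + 1/4 + 1/15 + 1/660

Greedy algorithm:
9/11: ceiling(11/9) = 2, use 1/2
7/22: ceiling(22/7) = 4, use 1/4
3/44: ceiling(44/3) = 15, use 1/15
1/660: ceiling(660/1) = 660, use 1/660
Result: 9/11 = 1/2 + 1/4 + 1/15 + 1/660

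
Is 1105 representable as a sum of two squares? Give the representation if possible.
4² + 33² (a=4, b=33)

Factorization: 1105 = 5 × 13 × 17
By Fermat: n is sum of two squares iff every prime p ≡ 3 (mod 4) appears to even power.
All primes ≡ 3 (mod 4) appear to even power.
Search a = 0, 1, 2, … for 1105 - a² a perfect square: first hit at a = 4: 1105 - 16 = 1089 = 33².
1105 = 4² + 33² = 16 + 1089 ✓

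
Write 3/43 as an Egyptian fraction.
1/15 + 1/323 + 1/208335

Greedy algorithm:
3/43: ceiling(43/3) = 15, use 1/15
2/645: ceiling(645/2) = 323, use 1/323
1/208335: ceiling(208335/1) = 208335, use 1/208335
Result: 3/43 = 1/15 + 1/323 + 1/208335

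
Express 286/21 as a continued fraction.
[13; 1, 1, 1, 1, 1, 2]

Euclidean algorithm steps:
286 = 13 × 21 + 13
21 = 1 × 13 + 8
13 = 1 × 8 + 5
8 = 1 × 5 + 3
5 = 1 × 3 + 2
3 = 1 × 2 + 1
2 = 2 × 1 + 0
Continued fraction: [13; 1, 1, 1, 1, 1, 2]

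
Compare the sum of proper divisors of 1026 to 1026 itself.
abundant

Proper divisors of 1026: sum = 1 + 2 + 3 + 6 + 9 + 18 + 19 + 27 + 38 + 54 + 57 + 114 + 171 + 342 + 513 = 1374
Since 1374 > 1026, 1026 is abundant.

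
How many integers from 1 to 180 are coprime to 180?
48

180 = 2^2 × 3^2 × 5
φ(n) = n × ∏(1 - 1/p) for each prime p dividing n
φ(180) = 180 × (1 - 1/2) × (1 - 1/3) × (1 - 1/5) = 48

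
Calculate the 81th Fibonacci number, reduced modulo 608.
34

Matrix identity: Q^n = [[F_(n+1), F_n], [F_n, F_(n-1)]] with Q = [[1,1],[1,0]].
n = 81 = 1010001₂. Square-and-multiply, entries mod 608:
Q^1 = [[1,1],[1,0]]
Q^2 = (Q^1)² = [[2,1],[1,1]]
Q^5 = (Q^2)²·Q = [[8,5],[5,3]]
Q^10 = (Q^5)² = [[89,55],[55,34]]
Q^20 = (Q^10)² = [[2,77],[77,533]]
Q^40 = (Q^20)² = [[461,459],[459,2]]
Q^81 = (Q^40)²·Q = [[359,34],[34,325]]
F_81 mod 608 = Q^81[0][1] = 34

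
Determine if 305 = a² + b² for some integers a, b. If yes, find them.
4² + 17² (a=4, b=17)

Factorization: 305 = 5 × 61
By Fermat: n is sum of two squares iff every prime p ≡ 3 (mod 4) appears to even power.
All primes ≡ 3 (mod 4) appear to even power.
Search a = 0, 1, 2, … for 305 - a² a perfect square: first hit at a = 4: 305 - 16 = 289 = 17².
305 = 4² + 17² = 16 + 289 ✓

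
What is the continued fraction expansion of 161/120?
[1; 2, 1, 12, 1, 2]

Euclidean algorithm steps:
161 = 1 × 120 + 41
120 = 2 × 41 + 38
41 = 1 × 38 + 3
38 = 12 × 3 + 2
3 = 1 × 2 + 1
2 = 2 × 1 + 0
Continued fraction: [1; 2, 1, 12, 1, 2]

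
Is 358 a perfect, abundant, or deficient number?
deficient

Proper divisors of 358: sum = 1 + 2 + 179 = 182
Since 182 < 358, 358 is deficient.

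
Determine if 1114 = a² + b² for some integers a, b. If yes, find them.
5² + 33² (a=5, b=33)

Factorization: 1114 = 2 × 557
By Fermat: n is sum of two squares iff every prime p ≡ 3 (mod 4) appears to even power.
All primes ≡ 3 (mod 4) appear to even power.
Search a = 0, 1, 2, … for 1114 - a² a perfect square: first hit at a = 5: 1114 - 25 = 1089 = 33².
1114 = 5² + 33² = 25 + 1089 ✓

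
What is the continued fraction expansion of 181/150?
[1; 4, 1, 5, 5]

Euclidean algorithm steps:
181 = 1 × 150 + 31
150 = 4 × 31 + 26
31 = 1 × 26 + 5
26 = 5 × 5 + 1
5 = 5 × 1 + 0
Continued fraction: [1; 4, 1, 5, 5]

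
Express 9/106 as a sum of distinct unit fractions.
1/12 + 1/636

Greedy algorithm:
9/106: ceiling(106/9) = 12, use 1/12
1/636: ceiling(636/1) = 636, use 1/636
Result: 9/106 = 1/12 + 1/636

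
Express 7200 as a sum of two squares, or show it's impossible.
12² + 84² (a=12, b=84)

Factorization: 7200 = 2^5 × 3^2 × 5^2
By Fermat: n is sum of two squares iff every prime p ≡ 3 (mod 4) appears to even power.
All primes ≡ 3 (mod 4) appear to even power.
Search a = 0, 1, 2, … for 7200 - a² a perfect square: first hit at a = 12: 7200 - 144 = 7056 = 84².
7200 = 12² + 84² = 144 + 7056 ✓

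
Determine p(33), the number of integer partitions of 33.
10143

p(n) counts ways to write n as a sum of positive integers (order ignored).
Euler's pentagonal recurrence: p(k) = p(k-1) + p(k-2) - p(k-5) - p(k-7) + p(k-12) + p(k-15) - ... (offsets j(3j∓1)/2, signs ++--, p(0)=1, p(<0)=0).
DP table for k = 0..32: p(0)=1, p(1)=1, p(2)=2, p(3)=3, p(4)=5, p(5)=7, p(6)=11, p(7)=15, p(8)=22, p(9)=30, p(10)=42, p(11)=56, p(12)=77, p(13)=101, p(14)=135, p(15)=176, p(16)=231, p(17)=297, p(18)=385, p(19)=490, p(20)=627, p(21)=792, p(22)=1002, p(23)=1255, p(24)=1575, p(25)=1958, p(26)=2436, p(27)=3010, p(28)=3718, p(29)=4565, p(30)=5604, p(31)=6842, p(32)=8349.
Final step: p(33) = p(32) + p(31) - p(28) - p(26) + p(21) + p(18) - p(11) - p(7)
= 8349 + 6842 - 3718 - 2436 + 792 + 385 - 56 - 15
= 10143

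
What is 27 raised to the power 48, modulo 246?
165

Repeated squaring. Binary of 48 = 110000.
27^1 ≡ 27 (mod 246); 27^2 ≡ 237 (mod 246); 27^4 ≡ 81 (mod 246); 27^8 ≡ 165 (mod 246); 27^16 ≡ 165 (mod 246); 27^32 ≡ 165 (mod 246)
27^48 = 27^16 × 27^32 ≡ 165 (mod 246)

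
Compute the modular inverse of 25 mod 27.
13

gcd(25, 27) = 1, so the inverse exists.
Extended Euclidean algorithm on (27, 25):
27 = 1 × 25 + 2  ⟹  2 = (1)·27 + (-1)·25
25 = 12 × 2 + 1  ⟹  1 = (-12)·27 + (13)·25
So (13)·25 ≡ 1 (mod 27), i.e. 25^(-1) ≡ 13 (mod 27).
Check: 25 × 13 = 325 ≡ 1 (mod 27)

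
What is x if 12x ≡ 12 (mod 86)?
x ≡ 1 (mod 43)

gcd(12, 86) = 2, which divides 12, so solutions exist.
Divide through by 2: 6x ≡ 6 (mod 43).
Find 6^(-1) mod 43 by the extended Euclidean algorithm:
43 = 7 × 6 + 1  ⟹  1 = (1)·43 + (-7)·6
So (-7)·6 ≡ 1 (mod 43), i.e. 6^(-1) ≡ -7 ≡ 36 (mod 43).
x ≡ 36 × 6 = 216 ≡ 1 (mod 43).
Check: 12 × 1 = 12 ≡ 12 (mod 86).
x ≡ 1 (mod 43), giving 2 solutions mod 86.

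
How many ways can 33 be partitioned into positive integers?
10143

p(n) counts ways to write n as a sum of positive integers (order ignored).
Euler's pentagonal recurrence: p(k) = p(k-1) + p(k-2) - p(k-5) - p(k-7) + p(k-12) + p(k-15) - ... (offsets j(3j∓1)/2, signs ++--, p(0)=1, p(<0)=0).
DP table for k = 0..32: p(0)=1, p(1)=1, p(2)=2, p(3)=3, p(4)=5, p(5)=7, p(6)=11, p(7)=15, p(8)=22, p(9)=30, p(10)=42, p(11)=56, p(12)=77, p(13)=101, p(14)=135, p(15)=176, p(16)=231, p(17)=297, p(18)=385, p(19)=490, p(20)=627, p(21)=792, p(22)=1002, p(23)=1255, p(24)=1575, p(25)=1958, p(26)=2436, p(27)=3010, p(28)=3718, p(29)=4565, p(30)=5604, p(31)=6842, p(32)=8349.
Final step: p(33) = p(32) + p(31) - p(28) - p(26) + p(21) + p(18) - p(11) - p(7)
= 8349 + 6842 - 3718 - 2436 + 792 + 385 - 56 - 15
= 10143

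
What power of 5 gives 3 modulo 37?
34

Baby-step giant-step with step n = ⌈√37⌉ = 7.
Baby steps 5^j mod 37 (j:value) for j=0..6: 0:1, 1:5, 2:25, 3:14, 4:33, 5:17, 6:11.
Giant-step multiplier: 5^(-7) ≡ 5^(36-7) = 5^29 ≡ 35 (mod 37).
Giant steps γ_i = 3·35^i mod 37: γ_0=3, γ_1=31, γ_2=12, γ_3=13, γ_4=11 (in table at j=6).
x = i·n + j = 4·7 + 6 = 34.
Check: 5^34 ≡ 3 (mod 37).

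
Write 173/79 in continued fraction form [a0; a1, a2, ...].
[2; 5, 3, 1, 3]

Euclidean algorithm steps:
173 = 2 × 79 + 15
79 = 5 × 15 + 4
15 = 3 × 4 + 3
4 = 1 × 3 + 1
3 = 3 × 1 + 0
Continued fraction: [2; 5, 3, 1, 3]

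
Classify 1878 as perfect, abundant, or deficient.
abundant

Proper divisors of 1878: sum = 1 + 2 + 3 + 6 + 313 + 626 + 939 = 1890
Since 1890 > 1878, 1878 is abundant.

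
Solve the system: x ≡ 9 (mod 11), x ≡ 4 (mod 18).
130

Using Chinese Remainder Theorem:
M = 11 × 18 = 198
M1 = 18, M2 = 11
y1 = 18^(-1) mod 11 = 8
y2 = 11^(-1) mod 18 = 5
x = (9×18×8 + 4×11×5) mod 198 = 130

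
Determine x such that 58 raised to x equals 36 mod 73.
4

Baby-step giant-step with step n = ⌈√73⌉ = 9.
Baby steps 58^j mod 73 (j:value) for j=0..8: 0:1, 1:58, 2:6, 3:56, 4:36, 5:44, 6:70, 7:45, 8:55.
h = 36 is already in the table at j=4, so x = 4.
Check: 58^4 ≡ 36 (mod 73).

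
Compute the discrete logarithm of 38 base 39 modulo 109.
12

Baby-step giant-step with step n = ⌈√109⌉ = 11.
Baby steps 39^j mod 109 (j:value) for j=0..10: 0:1, 1:39, 2:104, 3:23, 4:25, 5:103, 6:93, 7:30, 8:80, 9:68, 10:36.
Giant-step multiplier: 39^(-11) ≡ 39^(108-11) = 39^97 ≡ 67 (mod 109).
Giant steps γ_i = 38·67^i mod 109: γ_0=38, γ_1=39 (in table at j=1).
x = i·n + j = 1·11 + 1 = 12.
Check: 39^12 ≡ 38 (mod 109).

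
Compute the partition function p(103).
271248950

p(n) counts ways to write n as a sum of positive integers (order ignored).
Euler's pentagonal recurrence: p(k) = p(k-1) + p(k-2) - p(k-5) - p(k-7) + p(k-12) + p(k-15) - ... (offsets j(3j∓1)/2, signs ++--, p(0)=1, p(<0)=0).
DP table for k = 0..102: p(0)=1, p(1)=1, p(2)=2, p(3)=3, p(4)=5, p(5)=7, p(6)=11, p(7)=15, p(8)=22, p(9)=30, p(10)=42, p(11)=56, p(12)=77, p(13)=101, p(14)=135, p(15)=176, p(16)=231, p(17)=297, p(18)=385, p(19)=490, p(20)=627, p(21)=792, p(22)=1002, p(23)=1255, p(24)=1575, p(25)=1958, p(26)=2436, p(27)=3010, p(28)=3718, p(29)=4565, p(30)=5604, p(31)=6842, p(32)=8349, p(33)=10143, p(34)=12310, p(35)=14883, p(36)=17977, p(37)=21637, p(38)=26015, p(39)=31185, p(40)=37338, p(41)=44583, p(42)=53174, p(43)=63261, p(44)=75175, p(45)=89134, p(46)=105558, p(47)=124754, p(48)=147273, p(49)=173525, p(50)=204226, p(51)=239943, p(52)=281589, p(53)=329931, p(54)=386155, p(55)=451276, p(56)=526823, p(57)=614154, p(58)=715220, p(59)=831820, p(60)=966467, p(61)=1121505, p(62)=1300156, p(63)=1505499, p(64)=1741630, p(65)=2012558, p(66)=2323520, p(67)=2679689, p(68)=3087735, p(69)=3554345, p(70)=4087968, p(71)=4697205, p(72)=5392783, p(73)=6185689, p(74)=7089500, p(75)=8118264, p(76)=9289091, p(77)=10619863, p(78)=12132164, p(79)=13848650, p(80)=15796476, p(81)=18004327, p(82)=20506255, p(83)=23338469, p(84)=26543660, p(85)=30167357, p(86)=34262962, p(87)=38887673, p(88)=44108109, p(89)=49995925, p(90)=56634173, p(91)=64112359, p(92)=72533807, p(93)=82010177, p(94)=92669720, p(95)=104651419, p(96)=118114304, p(97)=133230930, p(98)=150198136, p(99)=169229875, p(100)=190569292, p(101)=214481126, p(102)=241265379.
Final step: p(103) = p(102) + p(101) - p(98) - p(96) + p(91) + p(88) - p(81) - p(77) + p(68) + p(63) - p(52) - p(46) + p(33) + p(26) - p(11) - p(3)
= 241265379 + 214481126 - 150198136 - 118114304 + 64112359 + 44108109 - 18004327 - 10619863 + 3087735 + 1505499 - 281589 - 105558 + 10143 + 2436 - 56 - 3
= 271248950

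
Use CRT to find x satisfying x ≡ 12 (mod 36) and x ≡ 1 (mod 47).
48

Using Chinese Remainder Theorem:
M = 36 × 47 = 1692
M1 = 47, M2 = 36
y1 = 47^(-1) mod 36 = 23
y2 = 36^(-1) mod 47 = 17
x = (12×47×23 + 1×36×17) mod 1692 = 48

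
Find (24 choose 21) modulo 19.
10

Using Lucas' theorem:
Write n=24 and k=21 in base 19:
n in base 19: [1, 5]
k in base 19: [1, 2]
C(24,21) mod 19 = ∏ C(n_i, k_i) mod 19
Digit binomials (mod 19): C(1,1) = 1; C(5,2) = 10
Product: 1 × 10 = 10 ≡ 10 (mod 19)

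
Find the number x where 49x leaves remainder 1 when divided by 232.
161

gcd(49, 232) = 1, so the inverse exists.
Extended Euclidean algorithm on (232, 49):
232 = 4 × 49 + 36  ⟹  36 = (1)·232 + (-4)·49
49 = 1 × 36 + 13  ⟹  13 = (-1)·232 + (5)·49
36 = 2 × 13 + 10  ⟹  10 = (3)·232 + (-14)·49
13 = 1 × 10 + 3  ⟹  3 = (-4)·232 + (19)·49
10 = 3 × 3 + 1  ⟹  1 = (15)·232 + (-71)·49
So (-71)·49 ≡ 1 (mod 232), i.e. 49^(-1) ≡ -71 ≡ 161 (mod 232).
Check: 49 × 161 = 7889 ≡ 1 (mod 232)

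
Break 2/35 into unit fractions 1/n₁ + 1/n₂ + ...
1/18 + 1/630

Greedy algorithm:
2/35: ceiling(35/2) = 18, use 1/18
1/630: ceiling(630/1) = 630, use 1/630
Result: 2/35 = 1/18 + 1/630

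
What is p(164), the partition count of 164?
156919475295

p(n) counts ways to write n as a sum of positive integers (order ignored).
Euler's pentagonal recurrence: p(k) = p(k-1) + p(k-2) - p(k-5) - p(k-7) + p(k-12) + p(k-15) - ... (offsets j(3j∓1)/2, signs ++--, p(0)=1, p(<0)=0).
DP table for k = 0..163: p(0)=1, p(1)=1, p(2)=2, p(3)=3, p(4)=5, p(5)=7, p(6)=11, p(7)=15, p(8)=22, p(9)=30, p(10)=42, p(11)=56, p(12)=77, p(13)=101, p(14)=135, p(15)=176, p(16)=231, p(17)=297, p(18)=385, p(19)=490, p(20)=627, p(21)=792, p(22)=1002, p(23)=1255, p(24)=1575, p(25)=1958, p(26)=2436, p(27)=3010, p(28)=3718, p(29)=4565, p(30)=5604, p(31)=6842, p(32)=8349, p(33)=10143, p(34)=12310, p(35)=14883, p(36)=17977, p(37)=21637, p(38)=26015, p(39)=31185, p(40)=37338, p(41)=44583, p(42)=53174, p(43)=63261, p(44)=75175, p(45)=89134, p(46)=105558, p(47)=124754, p(48)=147273, p(49)=173525, p(50)=204226, p(51)=239943, p(52)=281589, p(53)=329931, p(54)=386155, p(55)=451276, p(56)=526823, p(57)=614154, p(58)=715220, p(59)=831820, p(60)=966467, p(61)=1121505, p(62)=1300156, p(63)=1505499, p(64)=1741630, p(65)=2012558, p(66)=2323520, p(67)=2679689, p(68)=3087735, p(69)=3554345, p(70)=4087968, p(71)=4697205, p(72)=5392783, p(73)=6185689, p(74)=7089500, p(75)=8118264, p(76)=9289091, p(77)=10619863, p(78)=12132164, p(79)=13848650, p(80)=15796476, p(81)=18004327, p(82)=20506255, p(83)=23338469, p(84)=26543660, p(85)=30167357, p(86)=34262962, p(87)=38887673, p(88)=44108109, p(89)=49995925, p(90)=56634173, p(91)=64112359, p(92)=72533807, p(93)=82010177, p(94)=92669720, p(95)=104651419, p(96)=118114304, p(97)=133230930, p(98)=150198136, p(99)=169229875, p(100)=190569292, p(101)=214481126, p(102)=241265379, p(103)=271248950, p(104)=304801365, p(105)=342325709, p(106)=384276336, p(107)=431149389, p(108)=483502844, p(109)=541946240, p(110)=607163746, p(111)=679903203, p(112)=761002156, p(113)=851376628, p(114)=952050665, p(115)=1064144451, p(116)=1188908248, p(117)=1327710076, p(118)=1482074143, p(119)=1653668665, p(120)=1844349560, p(121)=2056148051, p(122)=2291320912, p(123)=2552338241, p(124)=2841940500, p(125)=3163127352, p(126)=3519222692, p(127)=3913864295, p(128)=4351078600, p(129)=4835271870, p(130)=5371315400, p(131)=5964539504, p(132)=6620830889, p(133)=7346629512, p(134)=8149040695, p(135)=9035836076, p(136)=10015581680, p(137)=11097645016, p(138)=12292341831, p(139)=13610949895, p(140)=15065878135, p(141)=16670689208, p(142)=18440293320, p(143)=20390982757, p(144)=22540654445, p(145)=24908858009, p(146)=27517052599, p(147)=30388671978, p(148)=33549419497, p(149)=37027355200, p(150)=40853235313, p(151)=45060624582, p(152)=49686288421, p(153)=54770336324, p(154)=60356673280, p(155)=66493182097, p(156)=73232243759, p(157)=80630964769, p(158)=88751778802, p(159)=97662728555, p(160)=107438159466, p(161)=118159068427, p(162)=129913904637, p(163)=142798995930.
Final step: p(164) = p(163) + p(162) - p(159) - p(157) + p(152) + p(149) - p(142) - p(138) + p(129) + p(124) - p(113) - p(107) + p(94) + p(87) - p(72) - p(64) + p(47) + p(38) - p(19) - p(9)
= 142798995930 + 129913904637 - 97662728555 - 80630964769 + 49686288421 + 37027355200 - 18440293320 - 12292341831 + 4835271870 + 2841940500 - 851376628 - 431149389 + 92669720 + 38887673 - 5392783 - 1741630 + 124754 + 26015 - 490 - 30
= 156919475295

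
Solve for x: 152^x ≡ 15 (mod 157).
5

Baby-step giant-step with step n = ⌈√157⌉ = 13.
Baby steps 152^j mod 157 (j:value) for j=0..12: 0:1, 1:152, 2:25, 3:32, 4:154, 5:15, 6:82, 7:61, 8:9, 9:112, 10:68, 11:131, 12:130.
h = 15 is already in the table at j=5, so x = 5.
Check: 152^5 ≡ 15 (mod 157).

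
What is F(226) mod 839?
531

Matrix identity: Q^n = [[F_(n+1), F_n], [F_n, F_(n-1)]] with Q = [[1,1],[1,0]].
n = 226 = 11100010₂. Square-and-multiply, entries mod 839:
Q^1 = [[1,1],[1,0]]
Q^3 = (Q^1)²·Q = [[3,2],[2,1]]
Q^7 = (Q^3)²·Q = [[21,13],[13,8]]
Q^14 = (Q^7)² = [[610,377],[377,233]]
Q^28 = (Q^14)² = [[761,669],[669,92]]
Q^56 = (Q^28)² = [[585,137],[137,448]]
Q^113 = (Q^56)²·Q = [[793,224],[224,569]]
Q^226 = (Q^113)² = [[274,531],[531,582]]
F_226 mod 839 = Q^226[0][1] = 531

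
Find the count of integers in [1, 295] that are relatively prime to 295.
232

295 = 5 × 59
φ(n) = n × ∏(1 - 1/p) for each prime p dividing n
φ(295) = 295 × (1 - 1/5) × (1 - 1/59) = 232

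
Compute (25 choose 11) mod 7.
3

Using Lucas' theorem:
Write n=25 and k=11 in base 7:
n in base 7: [3, 4]
k in base 7: [1, 4]
C(25,11) mod 7 = ∏ C(n_i, k_i) mod 7
Digit binomials (mod 7): C(3,1) = 3; C(4,4) = 1
Product: 3 × 1 = 3 ≡ 3 (mod 7)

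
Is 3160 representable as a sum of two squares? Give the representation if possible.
Not possible

Factorization: 3160 = 2^3 × 5 × 79
By Fermat: n is sum of two squares iff every prime p ≡ 3 (mod 4) appears to even power.
Prime(s) ≡ 3 (mod 4) with odd exponent: [(79, 1)]
Therefore 3160 cannot be expressed as a² + b².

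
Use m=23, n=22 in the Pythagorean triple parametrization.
(45, 1012, 1013)

Euclid's formula: a = m² - n², b = 2mn, c = m² + n²
m = 23, n = 22
a = 23² - 22² = 529 - 484 = 45
b = 2 × 23 × 22 = 1012
c = 23² + 22² = 529 + 484 = 1013
Verification: 45² + 1012² = 2025 + 1024144 = 1026169 = 1013² ✓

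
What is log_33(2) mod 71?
48

Baby-step giant-step with step n = ⌈√71⌉ = 9.
Baby steps 33^j mod 71 (j:value) for j=0..8: 0:1, 1:33, 2:24, 3:11, 4:8, 5:51, 6:50, 7:17, 8:64.
Giant-step multiplier: 33^(-9) ≡ 33^(70-9) = 33^61 ≡ 67 (mod 71).
Giant steps γ_i = 2·67^i mod 71: γ_0=2, γ_1=63, γ_2=32, γ_3=14, γ_4=15, γ_5=11 (in table at j=3).
x = i·n + j = 5·9 + 3 = 48.
Check: 33^48 ≡ 2 (mod 71).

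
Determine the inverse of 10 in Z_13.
4

gcd(10, 13) = 1, so the inverse exists.
Extended Euclidean algorithm on (13, 10):
13 = 1 × 10 + 3  ⟹  3 = (1)·13 + (-1)·10
10 = 3 × 3 + 1  ⟹  1 = (-3)·13 + (4)·10
So (4)·10 ≡ 1 (mod 13), i.e. 10^(-1) ≡ 4 (mod 13).
Check: 10 × 4 = 40 ≡ 1 (mod 13)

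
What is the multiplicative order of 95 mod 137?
136

137 is prime, so ord(95) divides φ(137) = 136.
Divisors of 136: 1, 2, 4, 8, 17, 34, 68, 136.
Repeated squaring: 95^1 ≡ 95, 95^2 ≡ 120, 95^4 ≡ 15, 95^8 ≡ 88, 95^16 ≡ 72, 95^32 ≡ 115, 95^64 ≡ 73, 95^128 ≡ 123 (mod 137).
Test 95^d mod 137 for each divisor d in increasing order:
95^1 ≡ 95
95^2 ≡ 120
95^4 ≡ 15
95^8 ≡ 88
95^17 = 95^16·95^1 ≡ 127
95^34 = 95^32·95^2 ≡ 100
95^68 = 95^64·95^4 ≡ 136
95^136 = 95^128·95^8 ≡ 1  ← first divisor giving 1
The order is 136.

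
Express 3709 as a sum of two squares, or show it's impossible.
30² + 53² (a=30, b=53)

Factorization: 3709 = 3709
By Fermat: n is sum of two squares iff every prime p ≡ 3 (mod 4) appears to even power.
All primes ≡ 3 (mod 4) appear to even power.
Search a = 0, 1, 2, … for 3709 - a² a perfect square: first hit at a = 30: 3709 - 900 = 2809 = 53².
3709 = 30² + 53² = 900 + 2809 ✓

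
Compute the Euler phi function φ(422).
210

422 = 2 × 211
φ(n) = n × ∏(1 - 1/p) for each prime p dividing n
φ(422) = 422 × (1 - 1/2) × (1 - 1/211) = 210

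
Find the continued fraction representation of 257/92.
[2; 1, 3, 1, 5, 3]

Euclidean algorithm steps:
257 = 2 × 92 + 73
92 = 1 × 73 + 19
73 = 3 × 19 + 16
19 = 1 × 16 + 3
16 = 5 × 3 + 1
3 = 3 × 1 + 0
Continued fraction: [2; 1, 3, 1, 5, 3]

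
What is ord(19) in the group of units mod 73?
36

73 is prime, so ord(19) divides φ(73) = 72.
Divisors of 72: 1, 2, 3, 4, 6, 8, 9, 12, 18, 24, 36, 72.
Repeated squaring: 19^1 ≡ 19, 19^2 ≡ 69, 19^4 ≡ 16, 19^8 ≡ 37, 19^16 ≡ 55, 19^32 ≡ 32, 19^64 ≡ 2 (mod 73).
Test 19^d mod 73 for each divisor d in increasing order:
19^1 ≡ 19
19^2 ≡ 69
19^3 = 19^2·19^1 ≡ 70
19^4 ≡ 16
19^6 = 19^4·19^2 ≡ 9
19^8 ≡ 37
19^9 = 19^8·19^1 ≡ 46
19^12 = 19^8·19^4 ≡ 8
19^18 = 19^16·19^2 ≡ 72
19^24 = 19^16·19^8 ≡ 64
19^36 = 19^32·19^4 ≡ 1  ← first divisor giving 1
The order is 36.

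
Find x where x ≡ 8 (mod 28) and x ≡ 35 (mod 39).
932

Using Chinese Remainder Theorem:
M = 28 × 39 = 1092
M1 = 39, M2 = 28
y1 = 39^(-1) mod 28 = 23
y2 = 28^(-1) mod 39 = 7
x = (8×39×23 + 35×28×7) mod 1092 = 932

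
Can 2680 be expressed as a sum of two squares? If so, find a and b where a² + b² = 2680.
Not possible

Factorization: 2680 = 2^3 × 5 × 67
By Fermat: n is sum of two squares iff every prime p ≡ 3 (mod 4) appears to even power.
Prime(s) ≡ 3 (mod 4) with odd exponent: [(67, 1)]
Therefore 2680 cannot be expressed as a² + b².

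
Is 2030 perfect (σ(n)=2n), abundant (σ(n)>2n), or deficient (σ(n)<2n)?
abundant

Proper divisors of 2030: sum = 1 + 2 + 5 + 7 + 10 + 14 + 29 + 35 + 58 + 70 + 145 + 203 + 290 + 406 + 1015 = 2290
Since 2290 > 2030, 2030 is abundant.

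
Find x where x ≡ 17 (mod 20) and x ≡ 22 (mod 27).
157

Using Chinese Remainder Theorem:
M = 20 × 27 = 540
M1 = 27, M2 = 20
y1 = 27^(-1) mod 20 = 3
y2 = 20^(-1) mod 27 = 23
x = (17×27×3 + 22×20×23) mod 540 = 157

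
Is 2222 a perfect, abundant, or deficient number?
deficient

Proper divisors of 2222: sum = 1 + 2 + 11 + 22 + 101 + 202 + 1111 = 1450
Since 1450 < 2222, 2222 is deficient.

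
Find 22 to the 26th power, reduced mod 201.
91

Repeated squaring. Binary of 26 = 11010.
22^1 ≡ 22 (mod 201); 22^2 ≡ 82 (mod 201); 22^4 ≡ 91 (mod 201); 22^8 ≡ 40 (mod 201); 22^16 ≡ 193 (mod 201)
22^26 = 22^2 × 22^8 × 22^16 ≡ 91 (mod 201)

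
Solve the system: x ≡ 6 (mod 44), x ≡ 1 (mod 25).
226

Using Chinese Remainder Theorem:
M = 44 × 25 = 1100
M1 = 25, M2 = 44
y1 = 25^(-1) mod 44 = 37
y2 = 44^(-1) mod 25 = 4
x = (6×25×37 + 1×44×4) mod 1100 = 226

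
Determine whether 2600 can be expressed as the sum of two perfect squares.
10² + 50² (a=10, b=50)

Factorization: 2600 = 2^3 × 5^2 × 13
By Fermat: n is sum of two squares iff every prime p ≡ 3 (mod 4) appears to even power.
All primes ≡ 3 (mod 4) appear to even power.
Search a = 0, 1, 2, … for 2600 - a² a perfect square: first hit at a = 10: 2600 - 100 = 2500 = 50².
2600 = 10² + 50² = 100 + 2500 ✓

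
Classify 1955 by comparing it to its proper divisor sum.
deficient

Proper divisors of 1955: sum = 1 + 5 + 17 + 23 + 85 + 115 + 391 = 637
Since 637 < 1955, 1955 is deficient.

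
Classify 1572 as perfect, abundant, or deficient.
abundant

Proper divisors of 1572: sum = 1 + 2 + 3 + 4 + 6 + 12 + 131 + 262 + 393 + 524 + 786 = 2124
Since 2124 > 1572, 1572 is abundant.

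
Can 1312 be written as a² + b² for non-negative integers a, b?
4² + 36² (a=4, b=36)

Factorization: 1312 = 2^5 × 41
By Fermat: n is sum of two squares iff every prime p ≡ 3 (mod 4) appears to even power.
All primes ≡ 3 (mod 4) appear to even power.
Search a = 0, 1, 2, … for 1312 - a² a perfect square: first hit at a = 4: 1312 - 16 = 1296 = 36².
1312 = 4² + 36² = 16 + 1296 ✓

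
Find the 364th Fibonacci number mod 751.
367

Matrix identity: Q^n = [[F_(n+1), F_n], [F_n, F_(n-1)]] with Q = [[1,1],[1,0]].
n = 364 = 101101100₂. Square-and-multiply, entries mod 751:
Q^1 = [[1,1],[1,0]]
Q^2 = (Q^1)² = [[2,1],[1,1]]
Q^5 = (Q^2)²·Q = [[8,5],[5,3]]
Q^11 = (Q^5)²·Q = [[144,89],[89,55]]
Q^22 = (Q^11)² = [[119,438],[438,432]]
Q^45 = (Q^22)²·Q = [[498,231],[231,267]]
Q^91 = (Q^45)²·Q = [[444,214],[214,230]]
Q^182 = (Q^91)² = [[359,44],[44,315]]
Q^364 = (Q^182)² = [[143,367],[367,527]]
F_364 mod 751 = Q^364[0][1] = 367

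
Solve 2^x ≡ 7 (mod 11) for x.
7

Baby-step giant-step with step n = ⌈√11⌉ = 4.
Baby steps 2^j mod 11 (j:value) for j=0..3: 0:1, 1:2, 2:4, 3:8.
Giant-step multiplier: 2^(-4) ≡ 2^(10-4) = 2^6 ≡ 9 (mod 11).
Giant steps γ_i = 7·9^i mod 11: γ_0=7, γ_1=8 (in table at j=3).
x = i·n + j = 1·4 + 3 = 7.
Check: 2^7 ≡ 7 (mod 11).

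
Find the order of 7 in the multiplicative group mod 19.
3

19 is prime, so ord(7) divides φ(19) = 18.
Divisors of 18: 1, 2, 3, 6, 9, 18.
Repeated squaring: 7^1 ≡ 7, 7^2 ≡ 11, 7^4 ≡ 7, 7^8 ≡ 11, 7^16 ≡ 7 (mod 19).
Test 7^d mod 19 for each divisor d in increasing order:
7^1 ≡ 7
7^2 ≡ 11
7^3 = 7^2·7^1 ≡ 1  ← first divisor giving 1
The order is 3.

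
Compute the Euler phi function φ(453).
300

453 = 3 × 151
φ(n) = n × ∏(1 - 1/p) for each prime p dividing n
φ(453) = 453 × (1 - 1/3) × (1 - 1/151) = 300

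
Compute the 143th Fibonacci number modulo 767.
184

Matrix identity: Q^n = [[F_(n+1), F_n], [F_n, F_(n-1)]] with Q = [[1,1],[1,0]].
n = 143 = 10001111₂. Square-and-multiply, entries mod 767:
Q^1 = [[1,1],[1,0]]
Q^2 = (Q^1)² = [[2,1],[1,1]]
Q^4 = (Q^2)² = [[5,3],[3,2]]
Q^8 = (Q^4)² = [[34,21],[21,13]]
Q^17 = (Q^8)²·Q = [[283,63],[63,220]]
Q^35 = (Q^17)²·Q = [[697,455],[455,242]]
Q^71 = (Q^35)²·Q = [[259,233],[233,26]]
Q^143 = (Q^71)²·Q = [[627,184],[184,443]]
F_143 mod 767 = Q^143[0][1] = 184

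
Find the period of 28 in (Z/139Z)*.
69

139 is prime, so ord(28) divides φ(139) = 138.
Divisors of 138: 1, 2, 3, 6, 23, 46, 69, 138.
Repeated squaring: 28^1 ≡ 28, 28^2 ≡ 89, 28^4 ≡ 137, 28^8 ≡ 4, 28^16 ≡ 16, 28^32 ≡ 117, 28^64 ≡ 67, 28^128 ≡ 41 (mod 139).
Test 28^d mod 139 for each divisor d in increasing order:
28^1 ≡ 28
28^2 ≡ 89
28^3 = 28^2·28^1 ≡ 129
28^6 = 28^4·28^2 ≡ 100
28^23 = 28^16·28^4·28^2·28^1 ≡ 42
28^46 = 28^32·28^8·28^4·28^2 ≡ 96
28^69 = 28^64·28^4·28^1 ≡ 1  ← first divisor giving 1
The order is 69.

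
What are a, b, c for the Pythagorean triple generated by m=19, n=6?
(325, 228, 397)

Euclid's formula: a = m² - n², b = 2mn, c = m² + n²
m = 19, n = 6
a = 19² - 6² = 361 - 36 = 325
b = 2 × 19 × 6 = 228
c = 19² + 6² = 361 + 36 = 397
Verification: 325² + 228² = 105625 + 51984 = 157609 = 397² ✓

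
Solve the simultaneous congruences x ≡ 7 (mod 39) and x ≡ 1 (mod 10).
241

Using Chinese Remainder Theorem:
M = 39 × 10 = 390
M1 = 10, M2 = 39
y1 = 10^(-1) mod 39 = 4
y2 = 39^(-1) mod 10 = 9
x = (7×10×4 + 1×39×9) mod 390 = 241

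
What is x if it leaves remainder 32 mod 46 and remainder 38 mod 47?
1918

Using Chinese Remainder Theorem:
M = 46 × 47 = 2162
M1 = 47, M2 = 46
y1 = 47^(-1) mod 46 = 1
y2 = 46^(-1) mod 47 = 46
x = (32×47×1 + 38×46×46) mod 2162 = 1918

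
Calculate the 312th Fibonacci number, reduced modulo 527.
485

Matrix identity: Q^n = [[F_(n+1), F_n], [F_n, F_(n-1)]] with Q = [[1,1],[1,0]].
n = 312 = 100111000₂. Square-and-multiply, entries mod 527:
Q^1 = [[1,1],[1,0]]
Q^2 = (Q^1)² = [[2,1],[1,1]]
Q^4 = (Q^2)² = [[5,3],[3,2]]
Q^9 = (Q^4)²·Q = [[55,34],[34,21]]
Q^19 = (Q^9)²·Q = [[441,492],[492,476]]
Q^39 = (Q^19)²·Q = [[241,189],[189,52]]
Q^78 = (Q^39)² = [[523,42],[42,481]]
Q^156 = (Q^78)² = [[199,8],[8,191]]
Q^312 = (Q^156)² = [[140,485],[485,182]]
F_312 mod 527 = Q^312[0][1] = 485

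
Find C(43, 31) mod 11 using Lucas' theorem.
8

Using Lucas' theorem:
Write n=43 and k=31 in base 11:
n in base 11: [3, 10]
k in base 11: [2, 9]
C(43,31) mod 11 = ∏ C(n_i, k_i) mod 11
Digit binomials (mod 11): C(3,2) = 3; C(10,9) = 10
Product: 3 × 10 = 30 ≡ 8 (mod 11)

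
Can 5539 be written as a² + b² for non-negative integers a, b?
Not possible

Factorization: 5539 = 29 × 191
By Fermat: n is sum of two squares iff every prime p ≡ 3 (mod 4) appears to even power.
Prime(s) ≡ 3 (mod 4) with odd exponent: [(191, 1)]
Therefore 5539 cannot be expressed as a² + b².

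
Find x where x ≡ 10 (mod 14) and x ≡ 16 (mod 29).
248

Using Chinese Remainder Theorem:
M = 14 × 29 = 406
M1 = 29, M2 = 14
y1 = 29^(-1) mod 14 = 1
y2 = 14^(-1) mod 29 = 27
x = (10×29×1 + 16×14×27) mod 406 = 248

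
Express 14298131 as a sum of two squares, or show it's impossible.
Not possible

Factorization: 14298131 = 29 × 79^3
By Fermat: n is sum of two squares iff every prime p ≡ 3 (mod 4) appears to even power.
Prime(s) ≡ 3 (mod 4) with odd exponent: [(79, 3)]
Therefore 14298131 cannot be expressed as a² + b².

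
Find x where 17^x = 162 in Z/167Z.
130

Baby-step giant-step with step n = ⌈√167⌉ = 13.
Baby steps 17^j mod 167 (j:value) for j=0..12: 0:1, 1:17, 2:122, 3:70, 4:21, 5:23, 6:57, 7:134, 8:107, 9:149, 10:28, 11:142, 12:76.
Giant-step multiplier: 17^(-13) ≡ 17^(166-13) = 17^153 ≡ 148 (mod 167).
Giant steps γ_i = 162·148^i mod 167: γ_0=162, γ_1=95, γ_2=32, γ_3=60, γ_4=29, γ_5=117, γ_6=115, γ_7=153, γ_8=99, γ_9=123, γ_10=1 (in table at j=0).
x = i·n + j = 10·13 + 0 = 130.
Check: 17^130 ≡ 162 (mod 167).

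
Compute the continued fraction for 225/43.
[5; 4, 3, 3]

Euclidean algorithm steps:
225 = 5 × 43 + 10
43 = 4 × 10 + 3
10 = 3 × 3 + 1
3 = 3 × 1 + 0
Continued fraction: [5; 4, 3, 3]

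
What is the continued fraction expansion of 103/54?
[1; 1, 9, 1, 4]

Euclidean algorithm steps:
103 = 1 × 54 + 49
54 = 1 × 49 + 5
49 = 9 × 5 + 4
5 = 1 × 4 + 1
4 = 4 × 1 + 0
Continued fraction: [1; 1, 9, 1, 4]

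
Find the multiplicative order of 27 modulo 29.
28

29 is prime, so ord(27) divides φ(29) = 28.
Divisors of 28: 1, 2, 4, 7, 14, 28.
Repeated squaring: 27^1 ≡ 27, 27^2 ≡ 4, 27^4 ≡ 16, 27^8 ≡ 24, 27^16 ≡ 25 (mod 29).
Test 27^d mod 29 for each divisor d in increasing order:
27^1 ≡ 27
27^2 ≡ 4
27^4 ≡ 16
27^7 = 27^4·27^2·27^1 ≡ 17
27^14 = 27^8·27^4·27^2 ≡ 28
27^28 = 27^16·27^8·27^4 ≡ 1  ← first divisor giving 1
The order is 28.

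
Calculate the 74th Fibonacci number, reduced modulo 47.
8

Matrix identity: Q^n = [[F_(n+1), F_n], [F_n, F_(n-1)]] with Q = [[1,1],[1,0]].
n = 74 = 1001010₂. Square-and-multiply, entries mod 47:
Q^1 = [[1,1],[1,0]]
Q^2 = (Q^1)² = [[2,1],[1,1]]
Q^4 = (Q^2)² = [[5,3],[3,2]]
Q^9 = (Q^4)²·Q = [[8,34],[34,21]]
Q^18 = (Q^9)² = [[45,46],[46,46]]
Q^37 = (Q^18)²·Q = [[8,5],[5,3]]
Q^74 = (Q^37)² = [[42,8],[8,34]]
F_74 mod 47 = Q^74[0][1] = 8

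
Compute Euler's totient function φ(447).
296

447 = 3 × 149
φ(n) = n × ∏(1 - 1/p) for each prime p dividing n
φ(447) = 447 × (1 - 1/3) × (1 - 1/149) = 296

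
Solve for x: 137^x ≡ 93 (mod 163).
50

Baby-step giant-step with step n = ⌈√163⌉ = 13.
Baby steps 137^j mod 163 (j:value) for j=0..12: 0:1, 1:137, 2:24, 3:28, 4:87, 5:20, 6:132, 7:154, 8:71, 9:110, 10:74, 11:32, 12:146.
Giant-step multiplier: 137^(-13) ≡ 137^(162-13) = 137^149 ≡ 52 (mod 163).
Giant steps γ_i = 93·52^i mod 163: γ_0=93, γ_1=109, γ_2=126, γ_3=32 (in table at j=11).
x = i·n + j = 3·13 + 11 = 50.
Check: 137^50 ≡ 93 (mod 163).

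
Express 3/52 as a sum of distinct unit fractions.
1/18 + 1/468

Greedy algorithm:
3/52: ceiling(52/3) = 18, use 1/18
1/468: ceiling(468/1) = 468, use 1/468
Result: 3/52 = 1/18 + 1/468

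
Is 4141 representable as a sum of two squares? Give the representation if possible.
35² + 54² (a=35, b=54)

Factorization: 4141 = 41 × 101
By Fermat: n is sum of two squares iff every prime p ≡ 3 (mod 4) appears to even power.
All primes ≡ 3 (mod 4) appear to even power.
Search a = 0, 1, 2, … for 4141 - a² a perfect square: first hit at a = 35: 4141 - 1225 = 2916 = 54².
4141 = 35² + 54² = 1225 + 2916 ✓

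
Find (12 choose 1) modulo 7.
5

Using Lucas' theorem:
Write n=12 and k=1 in base 7:
n in base 7: [1, 5]
k in base 7: [0, 1]
C(12,1) mod 7 = ∏ C(n_i, k_i) mod 7
Digit binomials (mod 7): C(1,0) = 1; C(5,1) = 5
Product: 1 × 5 = 5 ≡ 5 (mod 7)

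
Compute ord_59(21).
29

59 is prime, so ord(21) divides φ(59) = 58.
Divisors of 58: 1, 2, 29, 58.
Repeated squaring: 21^1 ≡ 21, 21^2 ≡ 28, 21^4 ≡ 17, 21^8 ≡ 53, 21^16 ≡ 36, 21^32 ≡ 57 (mod 59).
Test 21^d mod 59 for each divisor d in increasing order:
21^1 ≡ 21
21^2 ≡ 28
21^29 = 21^16·21^8·21^4·21^1 ≡ 1  ← first divisor giving 1
The order is 29.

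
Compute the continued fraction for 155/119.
[1; 3, 3, 3, 1, 2]

Euclidean algorithm steps:
155 = 1 × 119 + 36
119 = 3 × 36 + 11
36 = 3 × 11 + 3
11 = 3 × 3 + 2
3 = 1 × 2 + 1
2 = 2 × 1 + 0
Continued fraction: [1; 3, 3, 3, 1, 2]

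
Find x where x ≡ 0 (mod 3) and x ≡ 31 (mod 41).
72

Using Chinese Remainder Theorem:
M = 3 × 41 = 123
M1 = 41, M2 = 3
y1 = 41^(-1) mod 3 = 2
y2 = 3^(-1) mod 41 = 14
x = (0×41×2 + 31×3×14) mod 123 = 72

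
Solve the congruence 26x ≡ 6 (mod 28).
x ≡ 11 (mod 14)

gcd(26, 28) = 2, which divides 6, so solutions exist.
Divide through by 2: 13x ≡ 3 (mod 14).
Find 13^(-1) mod 14 by the extended Euclidean algorithm:
14 = 1 × 13 + 1  ⟹  1 = (1)·14 + (-1)·13
So (-1)·13 ≡ 1 (mod 14), i.e. 13^(-1) ≡ -1 ≡ 13 (mod 14).
x ≡ 13 × 3 = 39 ≡ 11 (mod 14).
Check: 26 × 11 = 286 ≡ 6 (mod 28).
x ≡ 11 (mod 14), giving 2 solutions mod 28.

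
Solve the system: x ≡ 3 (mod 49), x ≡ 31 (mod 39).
1669

Using Chinese Remainder Theorem:
M = 49 × 39 = 1911
M1 = 39, M2 = 49
y1 = 39^(-1) mod 49 = 44
y2 = 49^(-1) mod 39 = 4
x = (3×39×44 + 31×49×4) mod 1911 = 1669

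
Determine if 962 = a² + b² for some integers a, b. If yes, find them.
1² + 31² (a=1, b=31)

Factorization: 962 = 2 × 13 × 37
By Fermat: n is sum of two squares iff every prime p ≡ 3 (mod 4) appears to even power.
All primes ≡ 3 (mod 4) appear to even power.
Search a = 0, 1, 2, … for 962 - a² a perfect square: first hit at a = 1: 962 - 1 = 961 = 31².
962 = 1² + 31² = 1 + 961 ✓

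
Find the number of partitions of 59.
831820

p(n) counts ways to write n as a sum of positive integers (order ignored).
Euler's pentagonal recurrence: p(k) = p(k-1) + p(k-2) - p(k-5) - p(k-7) + p(k-12) + p(k-15) - ... (offsets j(3j∓1)/2, signs ++--, p(0)=1, p(<0)=0).
DP table for k = 0..58: p(0)=1, p(1)=1, p(2)=2, p(3)=3, p(4)=5, p(5)=7, p(6)=11, p(7)=15, p(8)=22, p(9)=30, p(10)=42, p(11)=56, p(12)=77, p(13)=101, p(14)=135, p(15)=176, p(16)=231, p(17)=297, p(18)=385, p(19)=490, p(20)=627, p(21)=792, p(22)=1002, p(23)=1255, p(24)=1575, p(25)=1958, p(26)=2436, p(27)=3010, p(28)=3718, p(29)=4565, p(30)=5604, p(31)=6842, p(32)=8349, p(33)=10143, p(34)=12310, p(35)=14883, p(36)=17977, p(37)=21637, p(38)=26015, p(39)=31185, p(40)=37338, p(41)=44583, p(42)=53174, p(43)=63261, p(44)=75175, p(45)=89134, p(46)=105558, p(47)=124754, p(48)=147273, p(49)=173525, p(50)=204226, p(51)=239943, p(52)=281589, p(53)=329931, p(54)=386155, p(55)=451276, p(56)=526823, p(57)=614154, p(58)=715220.
Final step: p(59) = p(58) + p(57) - p(54) - p(52) + p(47) + p(44) - p(37) - p(33) + p(24) + p(19) - p(8) - p(2)
= 715220 + 614154 - 386155 - 281589 + 124754 + 75175 - 21637 - 10143 + 1575 + 490 - 22 - 2
= 831820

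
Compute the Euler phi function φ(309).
204

309 = 3 × 103
φ(n) = n × ∏(1 - 1/p) for each prime p dividing n
φ(309) = 309 × (1 - 1/3) × (1 - 1/103) = 204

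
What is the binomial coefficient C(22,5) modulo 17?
1

Using Lucas' theorem:
Write n=22 and k=5 in base 17:
n in base 17: [1, 5]
k in base 17: [0, 5]
C(22,5) mod 17 = ∏ C(n_i, k_i) mod 17
Digit binomials (mod 17): C(1,0) = 1; C(5,5) = 1
Product: 1 × 1 = 1 ≡ 1 (mod 17)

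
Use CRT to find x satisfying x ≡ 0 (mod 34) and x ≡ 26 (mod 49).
1496

Using Chinese Remainder Theorem:
M = 34 × 49 = 1666
M1 = 49, M2 = 34
y1 = 49^(-1) mod 34 = 25
y2 = 34^(-1) mod 49 = 13
x = (0×49×25 + 26×34×13) mod 1666 = 1496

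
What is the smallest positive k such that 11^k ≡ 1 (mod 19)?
3

19 is prime, so ord(11) divides φ(19) = 18.
Divisors of 18: 1, 2, 3, 6, 9, 18.
Repeated squaring: 11^1 ≡ 11, 11^2 ≡ 7, 11^4 ≡ 11, 11^8 ≡ 7, 11^16 ≡ 11 (mod 19).
Test 11^d mod 19 for each divisor d in increasing order:
11^1 ≡ 11
11^2 ≡ 7
11^3 = 11^2·11^1 ≡ 1  ← first divisor giving 1
The order is 3.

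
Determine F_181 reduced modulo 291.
125

Matrix identity: Q^n = [[F_(n+1), F_n], [F_n, F_(n-1)]] with Q = [[1,1],[1,0]].
n = 181 = 10110101₂. Square-and-multiply, entries mod 291:
Q^1 = [[1,1],[1,0]]
Q^2 = (Q^1)² = [[2,1],[1,1]]
Q^5 = (Q^2)²·Q = [[8,5],[5,3]]
Q^11 = (Q^5)²·Q = [[144,89],[89,55]]
Q^22 = (Q^11)² = [[139,251],[251,179]]
Q^45 = (Q^22)²·Q = [[53,260],[260,84]]
Q^90 = (Q^45)² = [[278,118],[118,160]]
Q^181 = (Q^90)²·Q = [[11,125],[125,177]]
F_181 mod 291 = Q^181[0][1] = 125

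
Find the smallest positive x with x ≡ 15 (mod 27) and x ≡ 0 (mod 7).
42

Using Chinese Remainder Theorem:
M = 27 × 7 = 189
M1 = 7, M2 = 27
y1 = 7^(-1) mod 27 = 4
y2 = 27^(-1) mod 7 = 6
x = (15×7×4 + 0×27×6) mod 189 = 42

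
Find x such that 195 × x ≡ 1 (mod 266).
251

gcd(195, 266) = 1, so the inverse exists.
Extended Euclidean algorithm on (266, 195):
266 = 1 × 195 + 71  ⟹  71 = (1)·266 + (-1)·195
195 = 2 × 71 + 53  ⟹  53 = (-2)·266 + (3)·195
71 = 1 × 53 + 18  ⟹  18 = (3)·266 + (-4)·195
53 = 2 × 18 + 17  ⟹  17 = (-8)·266 + (11)·195
18 = 1 × 17 + 1  ⟹  1 = (11)·266 + (-15)·195
So (-15)·195 ≡ 1 (mod 266), i.e. 195^(-1) ≡ -15 ≡ 251 (mod 266).
Check: 195 × 251 = 48945 ≡ 1 (mod 266)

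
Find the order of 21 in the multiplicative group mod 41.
20

41 is prime, so ord(21) divides φ(41) = 40.
Divisors of 40: 1, 2, 4, 5, 8, 10, 20, 40.
Repeated squaring: 21^1 ≡ 21, 21^2 ≡ 31, 21^4 ≡ 18, 21^8 ≡ 37, 21^16 ≡ 16, 21^32 ≡ 10 (mod 41).
Test 21^d mod 41 for each divisor d in increasing order:
21^1 ≡ 21
21^2 ≡ 31
21^4 ≡ 18
21^5 = 21^4·21^1 ≡ 9
21^8 ≡ 37
21^10 = 21^8·21^2 ≡ 40
21^20 = 21^16·21^4 ≡ 1  ← first divisor giving 1
The order is 20.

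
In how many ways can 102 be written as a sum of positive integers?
241265379

p(n) counts ways to write n as a sum of positive integers (order ignored).
Euler's pentagonal recurrence: p(k) = p(k-1) + p(k-2) - p(k-5) - p(k-7) + p(k-12) + p(k-15) - ... (offsets j(3j∓1)/2, signs ++--, p(0)=1, p(<0)=0).
DP table for k = 0..101: p(0)=1, p(1)=1, p(2)=2, p(3)=3, p(4)=5, p(5)=7, p(6)=11, p(7)=15, p(8)=22, p(9)=30, p(10)=42, p(11)=56, p(12)=77, p(13)=101, p(14)=135, p(15)=176, p(16)=231, p(17)=297, p(18)=385, p(19)=490, p(20)=627, p(21)=792, p(22)=1002, p(23)=1255, p(24)=1575, p(25)=1958, p(26)=2436, p(27)=3010, p(28)=3718, p(29)=4565, p(30)=5604, p(31)=6842, p(32)=8349, p(33)=10143, p(34)=12310, p(35)=14883, p(36)=17977, p(37)=21637, p(38)=26015, p(39)=31185, p(40)=37338, p(41)=44583, p(42)=53174, p(43)=63261, p(44)=75175, p(45)=89134, p(46)=105558, p(47)=124754, p(48)=147273, p(49)=173525, p(50)=204226, p(51)=239943, p(52)=281589, p(53)=329931, p(54)=386155, p(55)=451276, p(56)=526823, p(57)=614154, p(58)=715220, p(59)=831820, p(60)=966467, p(61)=1121505, p(62)=1300156, p(63)=1505499, p(64)=1741630, p(65)=2012558, p(66)=2323520, p(67)=2679689, p(68)=3087735, p(69)=3554345, p(70)=4087968, p(71)=4697205, p(72)=5392783, p(73)=6185689, p(74)=7089500, p(75)=8118264, p(76)=9289091, p(77)=10619863, p(78)=12132164, p(79)=13848650, p(80)=15796476, p(81)=18004327, p(82)=20506255, p(83)=23338469, p(84)=26543660, p(85)=30167357, p(86)=34262962, p(87)=38887673, p(88)=44108109, p(89)=49995925, p(90)=56634173, p(91)=64112359, p(92)=72533807, p(93)=82010177, p(94)=92669720, p(95)=104651419, p(96)=118114304, p(97)=133230930, p(98)=150198136, p(99)=169229875, p(100)=190569292, p(101)=214481126.
Final step: p(102) = p(101) + p(100) - p(97) - p(95) + p(90) + p(87) - p(80) - p(76) + p(67) + p(62) - p(51) - p(45) + p(32) + p(25) - p(10) - p(2)
= 214481126 + 190569292 - 133230930 - 104651419 + 56634173 + 38887673 - 15796476 - 9289091 + 2679689 + 1300156 - 239943 - 89134 + 8349 + 1958 - 42 - 2
= 241265379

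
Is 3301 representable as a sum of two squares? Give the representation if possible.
30² + 49² (a=30, b=49)

Factorization: 3301 = 3301
By Fermat: n is sum of two squares iff every prime p ≡ 3 (mod 4) appears to even power.
All primes ≡ 3 (mod 4) appear to even power.
Search a = 0, 1, 2, … for 3301 - a² a perfect square: first hit at a = 30: 3301 - 900 = 2401 = 49².
3301 = 30² + 49² = 900 + 2401 ✓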